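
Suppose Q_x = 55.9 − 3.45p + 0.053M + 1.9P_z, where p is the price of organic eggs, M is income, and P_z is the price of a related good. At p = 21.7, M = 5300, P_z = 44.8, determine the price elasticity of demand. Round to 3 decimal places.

-0.216

At the given point, Q_x = 55.9 − 3.45(21.7) + 0.053(5300) + 1.9(44.8) = 55.9 − 74.865 + 280.9 + 85.12 = 347.055.
∂Q_x/∂p = −3.45, so E_p = (−3.45)·(21.7/347.055) ≈ -0.216.
|E_p| < 1: demand is inelastic.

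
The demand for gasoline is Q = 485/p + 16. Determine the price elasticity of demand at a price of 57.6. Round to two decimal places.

-0.34

At p = 57.6, Q = 24.4201.
dQ/dp = −485/p² = −0.1462.
Point elasticity E = (dQ/dp)·(p/Q) = -0.1462 × 57.6/24.4201 ≈ -0.34.
|E| < 1, so demand is inelastic at this price.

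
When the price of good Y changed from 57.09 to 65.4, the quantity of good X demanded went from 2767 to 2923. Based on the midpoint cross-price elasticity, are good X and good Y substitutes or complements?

%ΔQ_x = (2923 − 2767)/[(2767+2923)/2] = 156/2845 ≈ 0.0548.
%ΔP_y = (65.4 − 57.09)/[(57.09+65.4)/2] ≈ 0.1357.
E_xy = 0.0548/0.1357 ≈ 0.404.
E_xy > 0, so the goods are substitutes.

substitutes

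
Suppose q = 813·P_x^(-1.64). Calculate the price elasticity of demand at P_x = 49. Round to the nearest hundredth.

For a Cobb–Douglas (constant-elasticity) form q = A·P_x^α·…, the elasticity with respect to P_x equals the exponent α at every point.
Here the exponent on P_x is -1.64, so the price elasticity of demand is -1.64.

-1.64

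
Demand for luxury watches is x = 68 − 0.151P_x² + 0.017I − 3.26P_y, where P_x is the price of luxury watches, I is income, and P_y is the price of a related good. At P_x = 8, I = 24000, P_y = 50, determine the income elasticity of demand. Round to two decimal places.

At the given point, x = 68 − 0.151(8)² + 0.017(24000) − 3.26(50) = 68 − 9.664 + 408 − 163 = 303.336.
∂x/∂I = +0.017, so E_I = 0.017·(24000/303.336) ≈ 1.35.
E_I > 1: normal good (luxury).

1.35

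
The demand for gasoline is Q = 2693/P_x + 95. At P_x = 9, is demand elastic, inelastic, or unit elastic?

At P_x = 9, Q = 394.2222.
dQ/dP_x = −2693/P_x² = −33.2469.
Point elasticity E = (dQ/dP_x)·(P_x/Q) = -33.2469 × 9/394.2222 ≈ -0.759.
|E| ≈ 0.759 < 1, so demand is inelastic.

inelastic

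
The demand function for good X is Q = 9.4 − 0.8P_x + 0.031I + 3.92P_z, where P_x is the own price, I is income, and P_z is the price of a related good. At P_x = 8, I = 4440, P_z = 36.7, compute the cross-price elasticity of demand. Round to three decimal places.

At the given point, Q = 9.4 − 0.8(8) + 0.031(4440) + 3.92(36.7) = 9.4 − 6.4 + 137.64 + 143.864 = 284.504.
∂Q/∂P_z = +3.92, so E_xy = 3.92·(36.7/284.504) ≈ 0.506.
E_xy > 0: the goods are substitutes.

0.506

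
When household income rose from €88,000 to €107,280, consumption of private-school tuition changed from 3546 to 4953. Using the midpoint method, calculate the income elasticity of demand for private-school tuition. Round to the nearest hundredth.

1.68

%ΔQ = (4953 − 3546)/[(3546+4953)/2] = 1407/4249.5 ≈ 0.3311.
%ΔM = (107,280 − 88,000)/[(88,000+107,280)/2] = 19280/97640 ≈ 0.1975.
E_I = %ΔQ/%ΔM ≈ 1.68.
E_I > 1: normal good (luxury).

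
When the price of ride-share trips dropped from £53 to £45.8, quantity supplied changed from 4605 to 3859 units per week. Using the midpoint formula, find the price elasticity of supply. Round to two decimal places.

1.21

%ΔQ = (3859 − 4605)/[(4605 + 3859)/2] = -746/4232 ≈ -0.1763.
%Δp = (45.8 − 53)/[(53 + 45.8)/2] = -7.2/49.4 ≈ -0.1457.
Arc elasticity E = %ΔQ/%Δp ≈ -0.1763/-0.1457 ≈ 1.21.
|E| > 1: supply is elastic over this range.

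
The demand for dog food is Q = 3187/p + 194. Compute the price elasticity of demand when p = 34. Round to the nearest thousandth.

-0.326

At p = 34, Q = 287.7353.
dQ/dp = −3187/p² = −2.7569.
Point elasticity E = (dQ/dp)·(p/Q) = -2.7569 × 34/287.7353 ≈ -0.326.
|E| < 1, so demand is inelastic at this price.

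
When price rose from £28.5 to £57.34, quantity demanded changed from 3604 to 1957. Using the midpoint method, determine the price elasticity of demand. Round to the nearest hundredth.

%ΔQ = (1957 − 3604)/[(3604 + 1957)/2] = -1647/2780.5 ≈ -0.5923.
%ΔP = (57.34 − 28.5)/[(28.5 + 57.34)/2] = 28.84/42.92 ≈ 0.6719.
Arc elasticity E = %ΔQ/%ΔP ≈ -0.5923/0.6719 ≈ -0.88.
|E| < 1: demand is inelastic over this range.

-0.88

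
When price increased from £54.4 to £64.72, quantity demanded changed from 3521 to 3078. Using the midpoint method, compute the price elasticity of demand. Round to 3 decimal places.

%ΔQ = (3078 − 3521)/[(3521 + 3078)/2] = -443/3299.5 ≈ -0.1343.
%ΔP = (64.72 − 54.4)/[(54.4 + 64.72)/2] = 10.32/59.56 ≈ 0.1733.
Arc elasticity E = %ΔQ/%ΔP ≈ -0.1343/0.1733 ≈ -0.775.
|E| < 1: demand is inelastic over this range.

-0.775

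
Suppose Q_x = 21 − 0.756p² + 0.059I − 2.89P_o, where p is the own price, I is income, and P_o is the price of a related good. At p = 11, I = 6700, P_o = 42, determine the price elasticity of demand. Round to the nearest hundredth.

Substituting, Q_x = 21 − 0.756(11)² + 0.059(6700) − 2.89(42) = 21 − 91.476 + 395.3 − 121.38 = 203.444.
∂Q_x/∂p = −2·0.756·p = -16.632, so E_p = -16.632·(11/203.444) ≈ -0.90.
|E_p| < 1: demand is inelastic.

-0.90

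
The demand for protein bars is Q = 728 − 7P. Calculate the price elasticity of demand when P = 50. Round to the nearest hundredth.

At P = 50, Q = 378.
dQ/dP = −7.
Point elasticity E = (dQ/dP)·(P/Q) = -7 × 50/378 ≈ -0.93.
|E| < 1, so demand is inelastic at this price.

-0.93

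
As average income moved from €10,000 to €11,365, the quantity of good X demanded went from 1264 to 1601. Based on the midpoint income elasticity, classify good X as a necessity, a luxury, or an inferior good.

%ΔQ = (1601 − 1264)/[(1264+1601)/2] = 337/1432.5 ≈ 0.2353.
%ΔI = (11,365 − 10,000)/[(10,000+11,365)/2] = 1365/10682.5 ≈ 0.1278.
E_I = %ΔQ/%ΔI ≈ 1.841.
E_I > 1: normal good (luxury).

luxury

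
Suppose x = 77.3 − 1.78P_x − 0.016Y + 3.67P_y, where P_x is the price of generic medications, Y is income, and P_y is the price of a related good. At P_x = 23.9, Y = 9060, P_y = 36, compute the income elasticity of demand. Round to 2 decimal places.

Evaluating quantity at (P_x, Y, P_y) gives x = 77.3 − 1.78(23.9) − 0.016(9060) + 3.67(36) = 77.3 − 42.542 − 144.96 + 132.12 = 21.918.
∂x/∂Y = −0.016, so E_I = -0.016·(9060/21.918) ≈ -6.61.
E_I < 0: inferior good.

-6.61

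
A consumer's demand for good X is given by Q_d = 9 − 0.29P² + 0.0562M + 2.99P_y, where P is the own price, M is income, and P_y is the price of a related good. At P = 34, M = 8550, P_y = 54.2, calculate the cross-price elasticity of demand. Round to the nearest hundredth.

Q_d = 9 − 0.29(34)² + 0.0562(8550) + 2.99(54.2) = 9 − 335.24 + 480.51 + 162.058 = 316.328.
∂Q_d/∂P_y = +2.99, so E_xy = 2.99·(54.2/316.328) ≈ 0.51.
E_xy > 0: the goods are substitutes.

0.51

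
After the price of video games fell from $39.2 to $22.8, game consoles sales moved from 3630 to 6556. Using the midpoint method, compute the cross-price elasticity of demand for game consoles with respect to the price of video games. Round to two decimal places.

-1.09

%ΔQ_x = (6556 − 3630)/[(3630+6556)/2] = 2926/5093 ≈ 0.5745.
%ΔP_y = (22.8 − 39.2)/[(39.2+22.8)/2] ≈ -0.5290.
E_xy = 0.5745/-0.5290 ≈ -1.09.
E_xy < 0, so game consoles and video games are complements.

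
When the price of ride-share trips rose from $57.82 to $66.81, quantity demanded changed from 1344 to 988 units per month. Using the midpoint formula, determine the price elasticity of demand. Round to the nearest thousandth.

-2.116

%ΔQ = (988 − 1344)/[(1344 + 988)/2] = -356/1166 ≈ -0.3053.
%ΔP = (66.81 − 57.82)/[(57.82 + 66.81)/2] = 8.99/62.315 ≈ 0.1443.
Arc elasticity E = %ΔQ/%ΔP ≈ -0.3053/0.1443 ≈ -2.116.
|E| > 1: demand is elastic over this range.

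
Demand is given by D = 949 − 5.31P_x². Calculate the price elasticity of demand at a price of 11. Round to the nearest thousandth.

-4.193

At P_x = 11, D = 306.49.
dD/dP_x = −2·5.31·P_x = −116.82.
Point elasticity E = (dD/dP_x)·(P_x/D) = -116.82 × 11/306.49 ≈ -4.193.
|E| > 1, so demand is elastic at this price.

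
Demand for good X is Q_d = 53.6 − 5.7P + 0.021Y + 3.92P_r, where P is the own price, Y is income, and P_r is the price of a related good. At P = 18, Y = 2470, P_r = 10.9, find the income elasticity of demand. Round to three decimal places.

1.138

At the given point, Q_d = 53.6 − 5.7(18) + 0.021(2470) + 3.92(10.9) = 53.6 − 102.6 + 51.87 + 42.728 = 45.598.
∂Q_d/∂Y = +0.021, so E_I = 0.021·(2470/45.598) ≈ 1.138.
E_I > 1: normal good (luxury).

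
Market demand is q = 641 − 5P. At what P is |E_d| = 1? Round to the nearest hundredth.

64.10

For linear demand q = a − bP, E = −bP/(a − bP). |E| = 1 ⇒ bP = a − bP ⇒ P = a/(2b).
P = 641/(2·5) = 64.10.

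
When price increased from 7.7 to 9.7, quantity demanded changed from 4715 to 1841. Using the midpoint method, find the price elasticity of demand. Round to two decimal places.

-3.81

%ΔQ = (1841 − 4715)/[(4715 + 1841)/2] = -2874/3278 ≈ -0.8768.
%ΔP = (9.7 − 7.7)/[(7.7 + 9.7)/2] = 2/8.7 ≈ 0.2299.
Arc elasticity E = %ΔQ/%ΔP ≈ -0.8768/0.2299 ≈ -3.81.
|E| > 1: demand is elastic over this range.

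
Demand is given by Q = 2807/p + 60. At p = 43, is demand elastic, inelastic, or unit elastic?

inelastic

At p = 43, Q = 125.2791.
dQ/dp = −2807/p² = −1.5181.
Point elasticity E = (dQ/dp)·(p/Q) = -1.5181 × 43/125.2791 ≈ -0.521.
|E| ≈ 0.521 < 1, so demand is inelastic.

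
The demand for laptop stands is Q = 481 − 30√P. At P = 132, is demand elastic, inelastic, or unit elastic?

elastic

At P = 132, Q = 136.3262.
dQ/dP = −30/(2√P) = −30/(2·11.4891).
Point elasticity E = (dQ/dP)·(P/Q) = -1.3056 × 132/136.3262 ≈ -1.264.
|E| ≈ 1.264 > 1, so demand is elastic.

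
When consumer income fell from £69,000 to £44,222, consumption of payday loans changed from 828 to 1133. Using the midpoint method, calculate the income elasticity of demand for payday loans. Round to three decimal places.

-0.711

%ΔQ = (1133 − 828)/[(828+1133)/2] = 305/980.5 ≈ 0.3111.
%ΔI = (44,222 − 69,000)/[(69,000+44,222)/2] = -24778/56611 ≈ -0.4377.
E_I = %ΔQ/%ΔI ≈ -0.711.
E_I < 0: inferior good.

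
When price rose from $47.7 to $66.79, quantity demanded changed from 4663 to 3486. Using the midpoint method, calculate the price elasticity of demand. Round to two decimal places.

%Δq = (3486 − 4663)/[(4663 + 3486)/2] = -1177/4074.5 ≈ -0.2889.
%Δp = (66.79 − 47.7)/[(47.7 + 66.79)/2] = 19.09/57.245 ≈ 0.3335.
Arc elasticity E = %Δq/%Δp ≈ -0.2889/0.3335 ≈ -0.87.
|E| < 1: demand is inelastic over this range.

-0.87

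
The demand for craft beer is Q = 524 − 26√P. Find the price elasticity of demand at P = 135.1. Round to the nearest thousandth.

-0.681

At P = 135.1, Q = 221.7954.
dQ/dP = −26/(2√P) = −26/(2·11.6233).
Point elasticity E = (dQ/dP)·(P/Q) = -1.1184 × 135.1/221.7954 ≈ -0.681.
|E| < 1, so demand is inelastic at this price.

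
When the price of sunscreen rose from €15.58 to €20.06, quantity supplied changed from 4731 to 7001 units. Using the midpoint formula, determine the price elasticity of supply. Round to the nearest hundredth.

1.54

%ΔQ = (7001 − 4731)/[(4731 + 7001)/2] = 2270/5866 ≈ 0.3870.
%ΔP = (20.06 − 15.58)/[(15.58 + 20.06)/2] = 4.48/17.82 ≈ 0.2514.
Arc elasticity E = %ΔQ/%ΔP ≈ 0.3870/0.2514 ≈ 1.54.
|E| > 1: supply is elastic over this range.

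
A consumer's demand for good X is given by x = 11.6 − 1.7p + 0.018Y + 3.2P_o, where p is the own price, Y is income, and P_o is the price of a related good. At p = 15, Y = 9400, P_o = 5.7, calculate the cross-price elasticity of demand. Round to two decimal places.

0.11

At the given point, x = 11.6 − 1.7(15) + 0.018(9400) + 3.2(5.7) = 11.6 − 25.5 + 169.2 + 18.24 = 173.54.
∂x/∂P_o = +3.2, so E_xy = 3.2·(5.7/173.54) ≈ 0.11.
E_xy > 0: the goods are substitutes.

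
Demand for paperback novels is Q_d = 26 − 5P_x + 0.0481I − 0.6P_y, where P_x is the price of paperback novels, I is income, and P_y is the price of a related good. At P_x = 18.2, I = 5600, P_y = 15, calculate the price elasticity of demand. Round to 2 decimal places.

-0.47

First evaluate Q_d: 26 − 5(18.2) + 0.0481(5600) − 0.6(15) = 26 − 91 + 269.36 − 9 = 195.36.
∂Q_d/∂P_x = −5, so E_p = (−5)·(18.2/195.36) ≈ -0.47.
|E_p| < 1: demand is inelastic.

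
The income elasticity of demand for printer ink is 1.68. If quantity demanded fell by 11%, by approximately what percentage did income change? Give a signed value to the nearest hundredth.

%ΔQ ≈ E × %ΔI ⇒ %ΔI = %ΔQ / E = (-11%)/(1.68) ≈ -6.55%.

-6.55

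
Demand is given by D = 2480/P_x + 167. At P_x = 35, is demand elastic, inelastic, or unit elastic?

At P_x = 35, D = 237.8571.
dD/dP_x = −2480/P_x² = −2.0245.
Point elasticity E = (dD/dP_x)·(P_x/D) = -2.0245 × 35/237.8571 ≈ -0.298.
|E| ≈ 0.298 < 1, so demand is inelastic.

inelastic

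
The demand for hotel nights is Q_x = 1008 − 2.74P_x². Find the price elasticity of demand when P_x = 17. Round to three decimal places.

-7.327

At P_x = 17, Q_x = 216.14.
dQ_x/dP_x = −2·2.74·P_x = −93.16.
Point elasticity E = (dQ_x/dP_x)·(P_x/Q_x) = -93.16 × 17/216.14 ≈ -7.327.
|E| > 1, so demand is elastic at this price.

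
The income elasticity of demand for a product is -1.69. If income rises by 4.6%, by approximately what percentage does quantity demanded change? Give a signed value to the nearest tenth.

%ΔQ ≈ E × %ΔI = (-1.69) × (4.6%) ≈ -7.8%.

-7.8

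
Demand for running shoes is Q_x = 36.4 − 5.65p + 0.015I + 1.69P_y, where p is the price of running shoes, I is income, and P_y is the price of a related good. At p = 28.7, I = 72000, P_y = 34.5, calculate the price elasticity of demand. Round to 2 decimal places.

-0.16

Q_x = 36.4 − 5.65(28.7) + 0.015(72000) + 1.69(34.5) = 36.4 − 162.155 + 1080 + 58.305 = 1012.55.
∂Q_x/∂p = −5.65, so E_p = (−5.65)·(28.7/1012.55) ≈ -0.16.
|E_p| < 1: demand is inelastic.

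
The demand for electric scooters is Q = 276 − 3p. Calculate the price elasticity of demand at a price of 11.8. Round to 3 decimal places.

At p = 11.8, Q = 240.6.
dQ/dp = −3.
Point elasticity E = (dQ/dp)·(p/Q) = -3 × 11.8/240.6 ≈ -0.147.
|E| < 1, so demand is inelastic at this price.

-0.147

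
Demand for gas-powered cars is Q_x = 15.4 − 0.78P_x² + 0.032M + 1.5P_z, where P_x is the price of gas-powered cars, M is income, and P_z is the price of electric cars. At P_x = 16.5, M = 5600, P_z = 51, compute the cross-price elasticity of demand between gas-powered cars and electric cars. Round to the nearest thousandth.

1.302

Q_x = 15.4 − 0.78(16.5)² + 0.032(5600) + 1.5(51) = 15.4 − 212.355 + 179.2 + 76.5 = 58.745.
∂Q_x/∂P_z = +1.5, so E_xy = 1.5·(51/58.745) ≈ 1.302.
E_xy > 0: the goods are substitutes.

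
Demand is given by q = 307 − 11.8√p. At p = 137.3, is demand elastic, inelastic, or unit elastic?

At p = 137.3, q = 168.7334.
dq/dp = −11.8/(2√p) = −11.8/(2·11.7175).
Point elasticity E = (dq/dp)·(p/q) = -0.5035 × 137.3/168.7334 ≈ -0.410.
|E| ≈ 0.410 < 1, so demand is inelastic.

inelastic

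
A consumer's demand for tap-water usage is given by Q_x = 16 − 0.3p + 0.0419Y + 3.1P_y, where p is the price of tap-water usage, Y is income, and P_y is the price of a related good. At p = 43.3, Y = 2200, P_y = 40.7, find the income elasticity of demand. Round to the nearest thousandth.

At the given point, Q_x = 16 − 0.3(43.3) + 0.0419(2200) + 3.1(40.7) = 16 − 12.99 + 92.18 + 126.17 = 221.36.
∂Q_x/∂Y = +0.0419, so E_I = 0.0419·(2200/221.36) ≈ 0.416.
E_I ∈ (0,1): normal good (necessity).

0.416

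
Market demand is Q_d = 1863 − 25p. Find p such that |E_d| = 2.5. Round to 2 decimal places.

53.23

Set −bp/(a − bp) = −2.5 ⇒ bp = 2.5(a − bp) ⇒ bp(1+2.5) = 2.5·a.
p = 2.5·1863/(25·3.5) ≈ 53.23.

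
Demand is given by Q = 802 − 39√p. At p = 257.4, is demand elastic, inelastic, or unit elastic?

At p = 257.4, Q = 176.2961.
dQ/dp = −39/(2√p) = −39/(2·16.0437).
Point elasticity E = (dQ/dp)·(p/Q) = -1.2154 × 257.4/176.2961 ≈ -1.775.
|E| ≈ 1.775 > 1, so demand is elastic.

elastic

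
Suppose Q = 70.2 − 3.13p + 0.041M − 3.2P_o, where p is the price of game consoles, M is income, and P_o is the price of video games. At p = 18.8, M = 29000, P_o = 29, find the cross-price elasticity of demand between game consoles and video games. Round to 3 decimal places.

First evaluate Q: 70.2 − 3.13(18.8) + 0.041(29000) − 3.2(29) = 70.2 − 58.844 + 1189 − 92.8 = 1107.556.
∂Q/∂P_o = −3.2, so E_xy = -3.2·(29/1107.556) ≈ -0.084.
E_xy < 0: the goods are complements.

-0.084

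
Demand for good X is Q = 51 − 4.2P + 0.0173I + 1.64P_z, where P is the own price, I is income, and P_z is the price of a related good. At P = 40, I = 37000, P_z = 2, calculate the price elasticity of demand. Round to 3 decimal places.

-0.319

Evaluating quantity at (P, I, P_z) gives Q = 51 − 4.2(40) + 0.0173(37000) + 1.64(2) = 51 − 168 + 640.1 + 3.28 = 526.38.
∂Q/∂P = −4.2, so E_p = (−4.2)·(40/526.38) ≈ -0.319.
|E_p| < 1: demand is inelastic.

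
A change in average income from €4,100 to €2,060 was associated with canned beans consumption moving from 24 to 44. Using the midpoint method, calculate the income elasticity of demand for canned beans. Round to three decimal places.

-0.888

%ΔQ = (44 − 24)/[(24+44)/2] = 20/34 ≈ 0.5882.
%ΔY = (2,060 − 4,100)/[(4,100+2,060)/2] = -2040/3080 ≈ -0.6623.
E_I = %ΔQ/%ΔY ≈ -0.888.
E_I < 0: inferior good.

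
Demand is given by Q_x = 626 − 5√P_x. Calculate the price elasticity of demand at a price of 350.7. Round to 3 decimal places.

-0.088

At P_x = 350.7, Q_x = 532.3651.
dQ_x/dP_x = −5/(2√P_x) = −5/(2·18.727).
Point elasticity E = (dQ_x/dP_x)·(P_x/Q_x) = -0.1335 × 350.7/532.3651 ≈ -0.088.
|E| < 1, so demand is inelastic at this price.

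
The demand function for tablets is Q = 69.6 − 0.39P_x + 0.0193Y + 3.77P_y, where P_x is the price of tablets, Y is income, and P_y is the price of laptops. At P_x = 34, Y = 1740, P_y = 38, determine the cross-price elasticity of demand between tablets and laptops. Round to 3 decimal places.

0.614

Evaluating quantity at (P_x, Y, P_y) gives Q = 69.6 − 0.39(34) + 0.0193(1740) + 3.77(38) = 69.6 − 13.26 + 33.582 + 143.26 = 233.182.
∂Q/∂P_y = +3.77, so E_xy = 3.77·(38/233.182) ≈ 0.614.
E_xy > 0: the goods are substitutes.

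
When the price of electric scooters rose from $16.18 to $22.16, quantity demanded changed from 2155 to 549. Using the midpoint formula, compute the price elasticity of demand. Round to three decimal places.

%ΔQ = (549 − 2155)/[(2155 + 549)/2] = -1606/1352 ≈ -1.1879.
%Δp = (22.16 − 16.18)/[(16.18 + 22.16)/2] = 5.98/19.17 ≈ 0.3119.
Arc elasticity E = %ΔQ/%Δp ≈ -1.1879/0.3119 ≈ -3.808.
|E| > 1: demand is elastic over this range.

-3.808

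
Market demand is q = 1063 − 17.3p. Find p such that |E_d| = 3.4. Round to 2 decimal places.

47.48

Set −bp/(a − bp) = −3.4 ⇒ bp = 3.4(a − bp) ⇒ bp(1+3.4) = 3.4·a.
p = 3.4·1063/(17.3·4.4) ≈ 47.48.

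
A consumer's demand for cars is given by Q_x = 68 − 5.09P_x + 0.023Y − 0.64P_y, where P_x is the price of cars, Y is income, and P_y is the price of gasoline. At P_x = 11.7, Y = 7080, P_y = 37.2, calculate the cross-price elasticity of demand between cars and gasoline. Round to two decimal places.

-0.16

Substituting, Q_x = 68 − 5.09(11.7) + 0.023(7080) − 0.64(37.2) = 68 − 59.553 + 162.84 − 23.808 = 147.479.
∂Q_x/∂P_y = −0.64, so E_xy = -0.64·(37.2/147.479) ≈ -0.16.
E_xy < 0: the goods are complements.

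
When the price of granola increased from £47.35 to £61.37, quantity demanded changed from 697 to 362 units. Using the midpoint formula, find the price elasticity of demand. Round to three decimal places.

%Δq = (362 − 697)/[(697 + 362)/2] = -335/529.5 ≈ -0.6327.
%ΔP = (61.37 − 47.35)/[(47.35 + 61.37)/2] = 14.02/54.36 ≈ 0.2579.
Arc elasticity E = %Δq/%ΔP ≈ -0.6327/0.2579 ≈ -2.453.
|E| > 1: demand is elastic over this range.

-2.453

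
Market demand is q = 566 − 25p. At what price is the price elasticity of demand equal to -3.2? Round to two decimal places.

Set −bp/(a − bp) = −3.2 ⇒ bp = 3.2(a − bp) ⇒ bp(1+3.2) = 3.2·a.
p = 3.2·566/(25·4.2) ≈ 17.25.

17.25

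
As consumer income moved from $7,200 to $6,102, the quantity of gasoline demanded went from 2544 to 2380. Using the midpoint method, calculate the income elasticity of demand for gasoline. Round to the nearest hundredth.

0.40

%ΔQ = (2380 − 2544)/[(2544+2380)/2] = -164/2462 ≈ -0.0666.
%ΔI = (6,102 − 7,200)/[(7,200+6,102)/2] = -1098/6651 ≈ -0.1651.
E_I = %ΔQ/%ΔI ≈ 0.40.
E_I ∈ (0,1): normal good (necessity).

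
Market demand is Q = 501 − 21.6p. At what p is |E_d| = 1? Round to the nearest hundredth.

For linear demand Q = a − bp, E = −bp/(a − bp). |E| = 1 ⇒ bp = a − bp ⇒ p = a/(2b).
p = 501/(2·21.6) ≈ 11.60.

11.60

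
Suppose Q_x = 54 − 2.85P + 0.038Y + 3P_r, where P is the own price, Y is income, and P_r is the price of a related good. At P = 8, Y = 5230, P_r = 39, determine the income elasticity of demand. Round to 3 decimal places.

Substituting, Q_x = 54 − 2.85(8) + 0.038(5230) + 3(39) = 54 − 22.8 + 198.74 + 117 = 346.94.
∂Q_x/∂Y = +0.038, so E_I = 0.038·(5230/346.94) ≈ 0.573.
E_I ∈ (0,1): normal good (necessity).

0.573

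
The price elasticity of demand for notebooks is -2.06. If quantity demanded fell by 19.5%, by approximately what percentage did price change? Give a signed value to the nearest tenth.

%ΔQ ≈ E × %ΔP ⇒ %ΔP = %ΔQ / E = (-19.5%)/(-2.06) ≈ 9.5%.

9.5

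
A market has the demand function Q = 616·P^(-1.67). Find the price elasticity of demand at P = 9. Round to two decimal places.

For a Cobb–Douglas (constant-elasticity) form Q = A·P^α·…, the elasticity with respect to P equals the exponent α at every point.
Here the exponent on P is -1.67, so the price elasticity of demand is -1.67.

-1.67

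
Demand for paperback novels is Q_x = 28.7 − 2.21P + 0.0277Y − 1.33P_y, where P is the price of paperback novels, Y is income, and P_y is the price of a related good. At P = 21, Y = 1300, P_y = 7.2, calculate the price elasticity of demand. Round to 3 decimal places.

First evaluate Q_x: 28.7 − 2.21(21) + 0.0277(1300) − 1.33(7.2) = 28.7 − 46.41 + 36.01 − 9.576 = 8.724.
∂Q_x/∂P = −2.21, so E_p = (−2.21)·(21/8.724) ≈ -5.320.
|E_p| > 1: demand is elastic.

-5.320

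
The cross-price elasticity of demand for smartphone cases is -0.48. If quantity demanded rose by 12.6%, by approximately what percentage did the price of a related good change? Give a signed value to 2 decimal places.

%ΔQ ≈ E × %ΔP_y ⇒ %ΔP_y = %ΔQ / E = (12.6%)/(-0.48) = -26.25%.

-26.25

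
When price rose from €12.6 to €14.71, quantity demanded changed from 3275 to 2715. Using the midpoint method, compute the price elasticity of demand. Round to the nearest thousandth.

-1.210

%Δq = (2715 − 3275)/[(3275 + 2715)/2] = -560/2995 ≈ -0.1870.
%ΔP = (14.71 − 12.6)/[(12.6 + 14.71)/2] = 2.11/13.655 ≈ 0.1545.
Arc elasticity E = %Δq/%ΔP ≈ -0.1870/0.1545 ≈ -1.210.
|E| > 1: demand is elastic over this range.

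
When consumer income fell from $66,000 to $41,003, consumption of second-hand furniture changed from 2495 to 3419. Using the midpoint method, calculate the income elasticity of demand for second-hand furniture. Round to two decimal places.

-0.67

%ΔQ = (3419 − 2495)/[(2495+3419)/2] = 924/2957 ≈ 0.3125.
%ΔI = (41,003 − 66,000)/[(66,000+41,003)/2] = -24997/53501.5 ≈ -0.4672.
E_I = %ΔQ/%ΔI ≈ -0.67.
E_I < 0: inferior good.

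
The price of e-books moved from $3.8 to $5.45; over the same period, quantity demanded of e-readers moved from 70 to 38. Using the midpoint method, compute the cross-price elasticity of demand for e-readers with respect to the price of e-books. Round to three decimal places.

%ΔQ_x = (38 − 70)/[(70+38)/2] = -32/54 ≈ -0.5926.
%ΔP_y = (5.45 − 3.8)/[(3.8+5.45)/2] ≈ 0.3568.
E_xy = -0.5926/0.3568 ≈ -1.661.
E_xy < 0, so e-readers and e-books are complements.

-1.661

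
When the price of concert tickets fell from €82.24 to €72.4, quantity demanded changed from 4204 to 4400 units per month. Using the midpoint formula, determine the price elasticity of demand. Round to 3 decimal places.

%Δq = (4400 − 4204)/[(4204 + 4400)/2] = 196/4302 ≈ 0.0456.
%ΔP = (72.4 − 82.24)/[(82.24 + 72.4)/2] = -9.84/77.32 ≈ -0.1273.
Arc elasticity E = %Δq/%ΔP ≈ 0.0456/-0.1273 ≈ -0.358.
|E| < 1: demand is inelastic over this range.

-0.358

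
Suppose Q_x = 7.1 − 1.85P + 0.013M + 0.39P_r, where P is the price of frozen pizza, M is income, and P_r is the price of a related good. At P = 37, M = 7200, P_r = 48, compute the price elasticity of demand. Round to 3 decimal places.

Evaluating quantity at (P, M, P_r) gives Q_x = 7.1 − 1.85(37) + 0.013(7200) + 0.39(48) = 7.1 − 68.45 + 93.6 + 18.72 = 50.97.
∂Q_x/∂P = −1.85, so E_p = (−1.85)·(37/50.97) ≈ -1.343.
|E_p| > 1: demand is elastic.

-1.343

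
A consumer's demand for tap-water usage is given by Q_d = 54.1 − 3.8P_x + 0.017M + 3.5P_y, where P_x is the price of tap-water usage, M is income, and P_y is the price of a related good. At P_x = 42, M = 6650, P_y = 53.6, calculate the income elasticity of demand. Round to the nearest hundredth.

First evaluate Q_d: 54.1 − 3.8(42) + 0.017(6650) + 3.5(53.6) = 54.1 − 159.6 + 113.05 + 187.6 = 195.15.
∂Q_d/∂M = +0.017, so E_I = 0.017·(6650/195.15) ≈ 0.58.
E_I ∈ (0,1): normal good (necessity).

0.58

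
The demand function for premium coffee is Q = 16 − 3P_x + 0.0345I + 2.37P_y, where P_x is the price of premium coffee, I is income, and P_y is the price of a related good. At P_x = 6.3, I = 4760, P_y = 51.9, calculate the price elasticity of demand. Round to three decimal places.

Q = 16 − 3(6.3) + 0.0345(4760) + 2.37(51.9) = 16 − 18.9 + 164.22 + 123.003 = 284.323.
∂Q/∂P_x = −3, so E_p = (−3)·(6.3/284.323) ≈ -0.066.
|E_p| < 1: demand is inelastic.

-0.066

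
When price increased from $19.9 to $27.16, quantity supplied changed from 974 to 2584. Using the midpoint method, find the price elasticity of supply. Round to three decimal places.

%ΔQ = (2584 − 974)/[(974 + 2584)/2] = 1610/1779 ≈ 0.9050.
%Δp = (27.16 − 19.9)/[(19.9 + 27.16)/2] = 7.26/23.53 ≈ 0.3085.
Arc elasticity E = %ΔQ/%Δp ≈ 0.9050/0.3085 ≈ 2.933.
|E| > 1: supply is elastic over this range.

2.933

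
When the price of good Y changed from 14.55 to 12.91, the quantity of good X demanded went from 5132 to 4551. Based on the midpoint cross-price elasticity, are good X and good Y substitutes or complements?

substitutes

%ΔQ_x = (4551 − 5132)/[(5132+4551)/2] = -581/4841.5 ≈ -0.1200.
%ΔP_y = (12.91 − 14.55)/[(14.55+12.91)/2] ≈ -0.1194.
E_xy = -0.1200/-0.1194 ≈ 1.005.
E_xy > 0, so the goods are substitutes.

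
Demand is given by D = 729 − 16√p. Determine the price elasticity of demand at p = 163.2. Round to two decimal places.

At p = 163.2, D = 524.6004.
dD/dp = −16/(2√p) = −16/(2·12.775).
Point elasticity E = (dD/dp)·(p/D) = -0.6262 × 163.2/524.6004 ≈ -0.19.
|E| < 1, so demand is inelastic at this price.

-0.19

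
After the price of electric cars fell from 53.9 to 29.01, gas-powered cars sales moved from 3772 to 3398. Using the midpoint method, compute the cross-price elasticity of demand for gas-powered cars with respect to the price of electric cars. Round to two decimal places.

%ΔQ_x = (3398 − 3772)/[(3772+3398)/2] = -374/3585 ≈ -0.1043.
%ΔP_y = (29.01 − 53.9)/[(53.9+29.01)/2] ≈ -0.6004.
E_xy = -0.1043/-0.6004 ≈ 0.17.
E_xy > 0, so gas-powered cars and electric cars are substitutes.

0.17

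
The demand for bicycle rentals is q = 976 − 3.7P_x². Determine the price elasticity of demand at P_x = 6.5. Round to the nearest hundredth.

At P_x = 6.5, q = 819.675.
dq/dP_x = −2·3.7·P_x = −48.1.
Point elasticity E = (dq/dP_x)·(P_x/q) = -48.1 × 6.5/819.675 ≈ -0.38.
|E| < 1, so demand is inelastic at this price.

-0.38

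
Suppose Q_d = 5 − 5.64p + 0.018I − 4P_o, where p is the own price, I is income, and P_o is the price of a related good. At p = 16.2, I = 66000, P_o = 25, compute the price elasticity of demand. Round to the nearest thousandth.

Evaluating quantity at (p, I, P_o) gives Q_d = 5 − 5.64(16.2) + 0.018(66000) − 4(25) = 5 − 91.368 + 1188 − 100 = 1001.632.
∂Q_d/∂p = −5.64, so E_p = (−5.64)·(16.2/1001.632) ≈ -0.091.
|E_p| < 1: demand is inelastic.

-0.091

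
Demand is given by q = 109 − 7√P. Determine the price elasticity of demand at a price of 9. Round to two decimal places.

-0.12

At P = 9, q = 88.
dq/dP = −7/(2√P) = −7/(2·3).
Point elasticity E = (dq/dP)·(P/q) = -1.1667 × 9/88 ≈ -0.12.
|E| < 1, so demand is inelastic at this price.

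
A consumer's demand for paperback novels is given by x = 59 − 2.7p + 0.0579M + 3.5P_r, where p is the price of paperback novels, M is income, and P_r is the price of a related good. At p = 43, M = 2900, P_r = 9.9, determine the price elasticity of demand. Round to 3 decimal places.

-0.798

First evaluate x: 59 − 2.7(43) + 0.0579(2900) + 3.5(9.9) = 59 − 116.1 + 167.91 + 34.65 = 145.46.
∂x/∂p = −2.7, so E_p = (−2.7)·(43/145.46) ≈ -0.798.
|E_p| < 1: demand is inelastic.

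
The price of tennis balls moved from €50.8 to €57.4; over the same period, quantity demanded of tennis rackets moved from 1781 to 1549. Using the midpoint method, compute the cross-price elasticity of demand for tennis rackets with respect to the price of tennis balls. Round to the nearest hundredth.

%ΔQ_x = (1549 − 1781)/[(1781+1549)/2] = -232/1665 ≈ -0.1393.
%ΔP_y = (57.4 − 50.8)/[(50.8+57.4)/2] ≈ 0.1220.
E_xy = -0.1393/0.1220 ≈ -1.14.
E_xy < 0, so tennis rackets and tennis balls are complements.

-1.14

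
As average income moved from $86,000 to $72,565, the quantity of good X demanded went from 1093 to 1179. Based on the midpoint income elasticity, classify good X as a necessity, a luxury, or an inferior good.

%ΔQ = (1179 − 1093)/[(1093+1179)/2] = 86/1136 ≈ 0.0757.
%ΔI = (72,565 − 86,000)/[(86,000+72,565)/2] = -13435/79282.5 ≈ -0.1695.
E_I = %ΔQ/%ΔI ≈ -0.447.
E_I < 0: inferior good.

inferior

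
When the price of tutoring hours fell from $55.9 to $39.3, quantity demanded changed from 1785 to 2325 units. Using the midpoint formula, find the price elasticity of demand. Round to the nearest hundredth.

-0.75

%ΔQ = (2325 − 1785)/[(1785 + 2325)/2] = 540/2055 ≈ 0.2628.
%Δp = (39.3 − 55.9)/[(55.9 + 39.3)/2] = -16.6/47.6 ≈ -0.3487.
Arc elasticity E = %ΔQ/%Δp ≈ 0.2628/-0.3487 ≈ -0.75.
|E| < 1: demand is inelastic over this range.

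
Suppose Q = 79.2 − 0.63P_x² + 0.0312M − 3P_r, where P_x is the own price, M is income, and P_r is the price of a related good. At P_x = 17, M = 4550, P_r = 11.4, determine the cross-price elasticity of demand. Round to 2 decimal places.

-6.99

Substituting, Q = 79.2 − 0.63(17)² + 0.0312(4550) − 3(11.4) = 79.2 − 182.07 + 141.96 − 34.2 = 4.89.
∂Q/∂P_r = −3, so E_xy = -3·(11.4/4.89) ≈ -6.99.
E_xy < 0: the goods are complements.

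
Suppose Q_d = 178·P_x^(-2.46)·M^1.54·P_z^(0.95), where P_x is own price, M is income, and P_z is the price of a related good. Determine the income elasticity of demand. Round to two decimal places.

For a Cobb–Douglas (constant-elasticity) form Q_d = A·M^α·…, the elasticity with respect to M equals the exponent α at every point.
Here the exponent on M is 1.54, so the income elasticity of demand is 1.54.

1.54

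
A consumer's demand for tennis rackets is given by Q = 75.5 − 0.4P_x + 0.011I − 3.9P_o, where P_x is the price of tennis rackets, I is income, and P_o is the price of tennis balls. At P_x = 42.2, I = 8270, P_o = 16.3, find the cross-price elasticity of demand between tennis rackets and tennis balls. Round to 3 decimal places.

Substituting, Q = 75.5 − 0.4(42.2) + 0.011(8270) − 3.9(16.3) = 75.5 − 16.88 + 90.97 − 63.57 = 86.02.
∂Q/∂P_o = −3.9, so E_xy = -3.9·(16.3/86.02) ≈ -0.739.
E_xy < 0: the goods are complements.

-0.739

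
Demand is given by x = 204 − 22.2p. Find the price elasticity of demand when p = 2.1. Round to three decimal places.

At p = 2.1, x = 157.38.
dx/dp = −22.2.
Point elasticity E = (dx/dp)·(p/x) = -22.2 × 2.1/157.38 ≈ -0.296.
|E| < 1, so demand is inelastic at this price.

-0.296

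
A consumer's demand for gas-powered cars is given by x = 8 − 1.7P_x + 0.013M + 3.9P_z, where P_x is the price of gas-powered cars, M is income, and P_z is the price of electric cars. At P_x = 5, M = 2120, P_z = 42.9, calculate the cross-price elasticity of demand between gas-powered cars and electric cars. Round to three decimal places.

0.861

x = 8 − 1.7(5) + 0.013(2120) + 3.9(42.9) = 8 − 8.5 + 27.56 + 167.31 = 194.37.
∂x/∂P_z = +3.9, so E_xy = 3.9·(42.9/194.37) ≈ 0.861.
E_xy > 0: the goods are substitutes.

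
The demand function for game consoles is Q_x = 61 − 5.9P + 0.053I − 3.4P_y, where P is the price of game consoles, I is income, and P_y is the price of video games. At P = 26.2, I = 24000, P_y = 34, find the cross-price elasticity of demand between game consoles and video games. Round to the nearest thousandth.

First evaluate Q_x: 61 − 5.9(26.2) + 0.053(24000) − 3.4(34) = 61 − 154.58 + 1272 − 115.6 = 1062.82.
∂Q_x/∂P_y = −3.4, so E_xy = -3.4·(34/1062.82) ≈ -0.109.
E_xy < 0: the goods are complements.

-0.109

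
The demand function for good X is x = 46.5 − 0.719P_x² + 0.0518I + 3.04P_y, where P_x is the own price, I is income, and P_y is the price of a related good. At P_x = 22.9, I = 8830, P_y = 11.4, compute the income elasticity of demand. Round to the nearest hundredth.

2.83

Evaluating quantity at (P_x, I, P_y) gives x = 46.5 − 0.719(22.9)² + 0.0518(8830) + 3.04(11.4) = 46.5 − 377.0508 + 457.394 + 34.656 = 161.4992.
∂x/∂I = +0.0518, so E_I = 0.0518·(8830/161.4992) ≈ 2.83.
E_I > 1: normal good (luxury).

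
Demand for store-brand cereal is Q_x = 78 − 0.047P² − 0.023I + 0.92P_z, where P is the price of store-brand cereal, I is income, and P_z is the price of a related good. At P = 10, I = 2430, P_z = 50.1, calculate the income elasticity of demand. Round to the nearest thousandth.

-0.880

Substituting, Q_x = 78 − 0.047(10)² − 0.023(2430) + 0.92(50.1) = 78 − 4.7 − 55.89 + 46.092 = 63.502.
∂Q_x/∂I = −0.023, so E_I = -0.023·(2430/63.502) ≈ -0.880.
E_I < 0: inferior good.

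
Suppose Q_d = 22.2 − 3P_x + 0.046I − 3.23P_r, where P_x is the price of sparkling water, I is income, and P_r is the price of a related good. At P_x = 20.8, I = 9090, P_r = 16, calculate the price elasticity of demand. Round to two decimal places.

-0.19

At the given point, Q_d = 22.2 − 3(20.8) + 0.046(9090) − 3.23(16) = 22.2 − 62.4 + 418.14 − 51.68 = 326.26.
∂Q_d/∂P_x = −3, so E_p = (−3)·(20.8/326.26) ≈ -0.19.
|E_p| < 1: demand is inelastic.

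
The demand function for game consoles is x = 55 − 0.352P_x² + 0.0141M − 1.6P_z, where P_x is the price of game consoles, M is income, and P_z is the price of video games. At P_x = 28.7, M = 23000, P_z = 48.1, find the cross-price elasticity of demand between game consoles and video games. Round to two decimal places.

-6.21

Substituting, x = 55 − 0.352(28.7)² + 0.0141(23000) − 1.6(48.1) = 55 − 289.9389 + 324.3 − 76.96 = 12.4011.
∂x/∂P_z = −1.6, so E_xy = -1.6·(48.1/12.4011) ≈ -6.21.
E_xy < 0: the goods are complements.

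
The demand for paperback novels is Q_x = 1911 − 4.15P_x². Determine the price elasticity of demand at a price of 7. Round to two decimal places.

-0.24

At P_x = 7, Q_x = 1707.65.
dQ_x/dP_x = −2·4.15·P_x = −58.1.
Point elasticity E = (dQ_x/dP_x)·(P_x/Q_x) = -58.1 × 7/1707.65 ≈ -0.24.
|E| < 1, so demand is inelastic at this price.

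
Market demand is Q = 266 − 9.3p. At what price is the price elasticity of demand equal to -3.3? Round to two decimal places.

21.95

Set −bp/(a − bp) = −3.3 ⇒ bp = 3.3(a − bp) ⇒ bp(1+3.3) = 3.3·a.
p = 3.3·266/(9.3·4.3) ≈ 21.95.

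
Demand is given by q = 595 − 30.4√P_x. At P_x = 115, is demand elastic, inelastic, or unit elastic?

inelastic

At P_x = 115, q = 268.9963.
dq/dP_x = −30.4/(2√P_x) = −30.4/(2·10.7238).
Point elasticity E = (dq/dP_x)·(P_x/q) = -1.4174 × 115/268.9963 ≈ -0.606.
|E| ≈ 0.606 < 1, so demand is inelastic.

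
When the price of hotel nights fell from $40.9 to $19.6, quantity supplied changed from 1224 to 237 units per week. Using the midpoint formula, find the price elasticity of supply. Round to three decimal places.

1.919

%ΔQ = (237 − 1224)/[(1224 + 237)/2] = -987/730.5 ≈ -1.3511.
%Δp = (19.6 − 40.9)/[(40.9 + 19.6)/2] = -21.3/30.25 ≈ -0.7041.
Arc elasticity E = %ΔQ/%Δp ≈ -1.3511/-0.7041 ≈ 1.919.
|E| > 1: supply is elastic over this range.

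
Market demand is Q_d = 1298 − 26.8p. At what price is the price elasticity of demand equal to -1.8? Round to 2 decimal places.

Set −bp/(a − bp) = −1.8 ⇒ bp = 1.8(a − bp) ⇒ bp(1+1.8) = 1.8·a.
p = 1.8·1298/(26.8·2.8) ≈ 31.14.

31.14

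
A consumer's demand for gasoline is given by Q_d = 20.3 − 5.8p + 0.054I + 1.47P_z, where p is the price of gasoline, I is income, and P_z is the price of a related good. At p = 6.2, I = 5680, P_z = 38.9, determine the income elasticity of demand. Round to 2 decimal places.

At the given point, Q_d = 20.3 − 5.8(6.2) + 0.054(5680) + 1.47(38.9) = 20.3 − 35.96 + 306.72 + 57.183 = 348.243.
∂Q_d/∂I = +0.054, so E_I = 0.054·(5680/348.243) ≈ 0.88.
E_I ∈ (0,1): normal good (necessity).

0.88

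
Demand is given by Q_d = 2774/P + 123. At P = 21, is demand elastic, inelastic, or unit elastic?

inelastic

At P = 21, Q_d = 255.0952.
dQ_d/dP = −2774/P² = −6.2902.
Point elasticity E = (dQ_d/dP)·(P/Q_d) = -6.2902 × 21/255.0952 ≈ -0.518.
|E| ≈ 0.518 < 1, so demand is inelastic.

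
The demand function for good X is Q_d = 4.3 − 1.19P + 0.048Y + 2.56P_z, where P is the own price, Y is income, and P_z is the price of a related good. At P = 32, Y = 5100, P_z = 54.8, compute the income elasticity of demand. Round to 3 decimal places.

0.697

At the given point, Q_d = 4.3 − 1.19(32) + 0.048(5100) + 2.56(54.8) = 4.3 − 38.08 + 244.8 + 140.288 = 351.308.
∂Q_d/∂Y = +0.048, so E_I = 0.048·(5100/351.308) ≈ 0.697.
E_I ∈ (0,1): normal good (necessity).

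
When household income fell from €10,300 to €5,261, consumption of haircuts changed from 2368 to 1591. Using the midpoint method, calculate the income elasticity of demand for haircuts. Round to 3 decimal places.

0.606

%ΔQ = (1591 − 2368)/[(2368+1591)/2] = -777/1979.5 ≈ -0.3925.
%ΔM = (5,261 − 10,300)/[(10,300+5,261)/2] = -5039/7780.5 ≈ -0.6476.
E_I = %ΔQ/%ΔM ≈ 0.606.
E_I ∈ (0,1): normal good (necessity).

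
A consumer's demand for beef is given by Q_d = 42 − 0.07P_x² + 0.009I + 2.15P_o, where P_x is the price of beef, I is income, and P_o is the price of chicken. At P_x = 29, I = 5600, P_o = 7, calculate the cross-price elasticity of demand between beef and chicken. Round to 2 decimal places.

Substituting, Q_d = 42 − 0.07(29)² + 0.009(5600) + 2.15(7) = 42 − 58.87 + 50.4 + 15.05 = 48.58.
∂Q_d/∂P_o = +2.15, so E_xy = 2.15·(7/48.58) ≈ 0.31.
E_xy > 0: the goods are substitutes.

0.31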